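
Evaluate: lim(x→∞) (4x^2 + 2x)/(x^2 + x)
This is an ∞/∞ indeterminate form.

Apply L'Hôpital's rule: differentiate numerator and denominator separately.
  f(x) = 4·x^2 + 2·x   ⇒   f'(x) = 8·x + 2
  g(x) = x^2 + x   ⇒   g'(x) = 2·x + 1
  lim(x→∞) f'(x)/g'(x) = lim(x→∞) (8·x + 2)/(2·x + 1)
  = 4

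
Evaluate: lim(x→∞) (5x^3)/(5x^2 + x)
This is an ∞/∞ indeterminate form.

Apply L'Hôpital's rule: differentiate numerator and denominator separately.
  f(x) = 5·x^3   ⇒   f'(x) = 15·x^2
  g(x) = 5·x^2 + x   ⇒   g'(x) = 10·x + 1
  lim(x→∞) f'(x)/g'(x) = lim(x→∞) (15·x^2)/(10·x + 1)
  = ∞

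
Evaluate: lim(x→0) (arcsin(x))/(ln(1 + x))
This is a 0/0 indeterminate form.

Apply L'Hôpital's rule: differentiate numerator and denominator separately.
  f(x) = asin(x)   ⇒   f'(x) = 1/sqrt(1 - x^2)
  g(x) = ln(x + 1)   ⇒   g'(x) = 1/(x + 1)
  lim(x→0) f'(x)/g'(x) = lim(x→0) (1/sqrt(1 - x^2))/(1/(x + 1))
  = 1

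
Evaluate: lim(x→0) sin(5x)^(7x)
This is an exponential indeterminate form.

For exponential indeterminate forms, take the natural log:
  Let L = lim(x→0) sin(5x)^(7x)
  Then ln(L) = lim(x→0) [exponent × ln(base)]
  Evaluate using L'Hôpital or standard limits, then exponentiate.
  L = 1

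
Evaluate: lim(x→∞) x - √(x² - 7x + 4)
This is an ∞-∞ indeterminate form.

Combine fractions or rationalize to convert ∞-∞ to 0/0 form:
  lim(x→∞) x - √(x² - 7x + 4) = 7/2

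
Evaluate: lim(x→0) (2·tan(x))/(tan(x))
This is a 0/0 indeterminate form.

Apply L'Hôpital's rule: differentiate numerator and denominator separately.
  f(x) = 2·tan(x)   ⇒   f'(x) = 2·tan(x)^2 + 2
  g(x) = tan(x)   ⇒   g'(x) = tan(x)^2 + 1
  lim(x→0) f'(x)/g'(x) = lim(x→0) (2·tan(x)^2 + 2)/(tan(x)^2 + 1)
  = 2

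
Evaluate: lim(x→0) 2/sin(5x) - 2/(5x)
This is an ∞-∞ indeterminate form.

Combine fractions or rationalize to convert ∞-∞ to 0/0 form:
  lim(x→0) 2/sin(5x) - 2/(5x) = 0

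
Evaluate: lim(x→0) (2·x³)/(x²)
This is a 0/0 indeterminate form.

Apply L'Hôpital's rule: differentiate numerator and denominator separately.
  f(x) = 2·x^3   ⇒   f'(x) = 6·x^2
  g(x) = x^2   ⇒   g'(x) = 2·x
  lim(x→0) f'(x)/g'(x) = lim(x→0) (6·x^2)/(2·x)
  = 0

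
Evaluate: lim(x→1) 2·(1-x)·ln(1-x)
This is a 0·∞ indeterminate form.

Rewrite 0·∞ as a quotient (0/0 or ∞/∞ form), then apply L'Hôpital's rule:
  lim(x→1) 2·(1-x)·ln(1-x) = 0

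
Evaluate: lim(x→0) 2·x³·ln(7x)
This is a 0·∞ indeterminate form.

Rewrite 0·∞ as a quotient (0/0 or ∞/∞ form), then apply L'Hôpital's rule:
  lim(x→0) 2·x³·ln(7x) = 0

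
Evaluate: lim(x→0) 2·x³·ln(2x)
This is a 0·∞ indeterminate form.

Rewrite 0·∞ as a quotient (0/0 or ∞/∞ form), then apply L'Hôpital's rule:
  lim(x→0) 2·x³·ln(2x) = 0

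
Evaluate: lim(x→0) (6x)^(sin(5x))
This is an exponential indeterminate form.

For exponential indeterminate forms, take the natural log:
  Let L = lim(x→0) (6x)^(sin(5x))
  Then ln(L) = lim(x→0) [exponent × ln(base)]
  Evaluate using L'Hôpital or standard limits, then exponentiate.
  L = 1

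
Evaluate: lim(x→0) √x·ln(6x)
This is a 0·∞ indeterminate form.

Rewrite 0·∞ as a quotient (0/0 or ∞/∞ form), then apply L'Hôpital's rule:
  lim(x→0) √x·ln(6x) = 0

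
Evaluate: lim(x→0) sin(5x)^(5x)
This is an exponential indeterminate form.

For exponential indeterminate forms, take the natural log:
  Let L = lim(x→0) sin(5x)^(5x)
  Then ln(L) = lim(x→0) [exponent × ln(base)]
  Evaluate using L'Hôpital or standard limits, then exponentiate.
  L = 1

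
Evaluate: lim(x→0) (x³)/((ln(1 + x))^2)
This is a 0/0 indeterminate form.

Apply L'Hôpital's rule: differentiate numerator and denominator separately.
  f(x) = x^3   ⇒   f'(x) = 3·x^2
  g(x) = ln(x + 1)^2   ⇒   g'(x) = 2·ln(x + 1)/(x + 1)
  lim(x→0) f'(x)/g'(x) = lim(x→0) (3·x^2)/(2·ln(x + 1)/(x + 1))
  = 0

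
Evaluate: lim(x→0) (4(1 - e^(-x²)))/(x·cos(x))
This is a 0/0 indeterminate form.

Apply L'Hôpital's rule: differentiate numerator and denominator separately.
  f(x) = 4 - 4·e^(-x^2)   ⇒   f'(x) = 8·x·e^(-x^2)
  g(x) = x·cos(x)   ⇒   g'(x) = -x·sin(x) + cos(x)
  lim(x→0) f'(x)/g'(x) = lim(x→0) (8·x·e^(-x^2))/(-x·sin(x) + cos(x))
  = 0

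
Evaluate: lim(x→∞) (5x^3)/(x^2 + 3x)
This is an ∞/∞ indeterminate form.

Apply L'Hôpital's rule: differentiate numerator and denominator separately.
  f(x) = 5·x^3   ⇒   f'(x) = 15·x^2
  g(x) = x^2 + 3·x   ⇒   g'(x) = 2·x + 3
  lim(x→∞) f'(x)/g'(x) = lim(x→∞) (15·x^2)/(2·x + 3)
  = ∞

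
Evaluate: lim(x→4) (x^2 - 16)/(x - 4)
This is a standard limit.

Factor or rationalize the expression:
  lim(x→4) (x^2 - 16)/(x - 4) = 8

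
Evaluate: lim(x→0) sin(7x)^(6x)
This is an exponential indeterminate form.

For exponential indeterminate forms, take the natural log:
  Let L = lim(x→0) sin(7x)^(6x)
  Then ln(L) = lim(x→0) [exponent × ln(base)]
  Evaluate using L'Hôpital or standard limits, then exponentiate.
  L = 1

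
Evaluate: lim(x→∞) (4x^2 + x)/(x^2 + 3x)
This is an ∞/∞ indeterminate form.

Apply L'Hôpital's rule: differentiate numerator and denominator separately.
  f(x) = 4·x^2 + x   ⇒   f'(x) = 8·x + 1
  g(x) = x^2 + 3·x   ⇒   g'(x) = 2·x + 3
  lim(x→∞) f'(x)/g'(x) = lim(x→∞) (8·x + 1)/(2·x + 3)
  = 4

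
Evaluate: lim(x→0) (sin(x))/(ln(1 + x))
This is a 0/0 indeterminate form.

Apply L'Hôpital's rule: differentiate numerator and denominator separately.
  f(x) = sin(x)   ⇒   f'(x) = cos(x)
  g(x) = ln(x + 1)   ⇒   g'(x) = 1/(x + 1)
  lim(x→0) f'(x)/g'(x) = lim(x→0) (cos(x))/(1/(x + 1))
  = 1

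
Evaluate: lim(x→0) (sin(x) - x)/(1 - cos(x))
This is a 0/0 indeterminate form.

Apply L'Hôpital's rule: differentiate numerator and denominator separately.
  f(x) = -x + sin(x)   ⇒   f'(x) = cos(x) - 1
  g(x) = 1 - cos(x)   ⇒   g'(x) = sin(x)
  lim(x→0) f'(x)/g'(x) = lim(x→0) (cos(x) - 1)/(sin(x))
  = 0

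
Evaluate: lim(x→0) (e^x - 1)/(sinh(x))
This is a 0/0 indeterminate form.

Apply L'Hôpital's rule: differentiate numerator and denominator separately.
  f(x) = e^(x) - 1   ⇒   f'(x) = e^(x)
  g(x) = sinh(x)   ⇒   g'(x) = cosh(x)
  lim(x→0) f'(x)/g'(x) = lim(x→0) (e^(x))/(cosh(x))
  = 1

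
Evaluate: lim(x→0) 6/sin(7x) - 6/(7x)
This is an ∞-∞ indeterminate form.

Combine fractions or rationalize to convert ∞-∞ to 0/0 form:
  lim(x→0) 6/sin(7x) - 6/(7x) = 0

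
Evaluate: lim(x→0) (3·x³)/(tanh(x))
This is a 0/0 indeterminate form.

Apply L'Hôpital's rule: differentiate numerator and denominator separately.
  f(x) = 3·x^3   ⇒   f'(x) = 9·x^2
  g(x) = tanh(x)   ⇒   g'(x) = 1 - tanh(x)^2
  lim(x→0) f'(x)/g'(x) = lim(x→0) (9·x^2)/(1 - tanh(x)^2)
  = 0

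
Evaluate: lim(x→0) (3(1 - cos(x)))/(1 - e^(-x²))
This is a 0/0 indeterminate form.

Apply L'Hôpital's rule: differentiate numerator and denominator separately.
  f(x) = 3 - 3·cos(x)   ⇒   f'(x) = 3·sin(x)
  g(x) = 1 - e^(-x^2)   ⇒   g'(x) = 2·x·e^(-x^2)
  lim(x→0) f'(x)/g'(x) = lim(x→0) (3·sin(x))/(2·x·e^(-x^2))
  = 3/2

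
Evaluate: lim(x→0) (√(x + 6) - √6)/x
This is a standard limit.

Factor or rationalize the expression:
  lim(x→0) (√(x + 6) - √6)/x = sqrt(6)/12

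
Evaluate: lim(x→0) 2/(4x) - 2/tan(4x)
This is an ∞-∞ indeterminate form.

Combine fractions or rationalize to convert ∞-∞ to 0/0 form:
  lim(x→0) 2/(4x) - 2/tan(4x) = 0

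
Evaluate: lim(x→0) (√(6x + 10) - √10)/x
This is a standard limit.

Factor or rationalize the expression:
  lim(x→0) (√(6x + 10) - √10)/x = 3·sqrt(10)/10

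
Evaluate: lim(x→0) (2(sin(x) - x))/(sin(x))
This is a 0/0 indeterminate form.

Apply L'Hôpital's rule: differentiate numerator and denominator separately.
  f(x) = -2·x + 2·sin(x)   ⇒   f'(x) = 2·cos(x) - 2
  g(x) = sin(x)   ⇒   g'(x) = cos(x)
  lim(x→0) f'(x)/g'(x) = lim(x→0) (2·cos(x) - 2)/(cos(x))
  = 0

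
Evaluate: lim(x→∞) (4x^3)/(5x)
This is an ∞/∞ indeterminate form.

Apply L'Hôpital's rule: differentiate numerator and denominator separately.
  f(x) = 4·x^3   ⇒   f'(x) = 12·x^2
  g(x) = 5·x   ⇒   g'(x) = 5
  lim(x→∞) f'(x)/g'(x) = lim(x→∞) (12·x^2)/(5)
  = ∞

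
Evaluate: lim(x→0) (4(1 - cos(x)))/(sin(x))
This is a 0/0 indeterminate form.

Apply L'Hôpital's rule: differentiate numerator and denominator separately.
  f(x) = 4 - 4·cos(x)   ⇒   f'(x) = 4·sin(x)
  g(x) = sin(x)   ⇒   g'(x) = cos(x)
  lim(x→0) f'(x)/g'(x) = lim(x→0) (4·sin(x))/(cos(x))
  = 0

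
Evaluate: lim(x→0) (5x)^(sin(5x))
This is an exponential indeterminate form.

For exponential indeterminate forms, take the natural log:
  Let L = lim(x→0) (5x)^(sin(5x))
  Then ln(L) = lim(x→0) [exponent × ln(base)]
  Evaluate using L'Hôpital or standard limits, then exponentiate.
  L = 1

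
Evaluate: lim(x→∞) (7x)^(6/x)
This is an exponential indeterminate form.

For exponential indeterminate forms, take the natural log:
  Let L = lim(x→∞) (7x)^(6/x)
  Then ln(L) = lim(x→∞) [exponent × ln(base)]
  Evaluate using L'Hôpital or standard limits, then exponentiate.
  L = 1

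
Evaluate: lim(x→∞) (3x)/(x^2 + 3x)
This is an ∞/∞ indeterminate form.

Apply L'Hôpital's rule: differentiate numerator and denominator separately.
  f(x) = 3·x   ⇒   f'(x) = 3
  g(x) = x^2 + 3·x   ⇒   g'(x) = 2·x + 3
  lim(x→∞) f'(x)/g'(x) = lim(x→∞) (3)/(2·x + 3)
  = 0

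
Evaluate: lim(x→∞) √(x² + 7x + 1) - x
This is an ∞-∞ indeterminate form.

Combine fractions or rationalize to convert ∞-∞ to 0/0 form:
  lim(x→∞) √(x² + 7x + 1) - x = 7/2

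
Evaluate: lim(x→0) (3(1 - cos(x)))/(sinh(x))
This is a 0/0 indeterminate form.

Apply L'Hôpital's rule: differentiate numerator and denominator separately.
  f(x) = 3 - 3·cos(x)   ⇒   f'(x) = 3·sin(x)
  g(x) = sinh(x)   ⇒   g'(x) = cosh(x)
  lim(x→0) f'(x)/g'(x) = lim(x→0) (3·sin(x))/(cosh(x))
  = 0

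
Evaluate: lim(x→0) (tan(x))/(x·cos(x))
This is a 0/0 indeterminate form.

Apply L'Hôpital's rule: differentiate numerator and denominator separately.
  f(x) = tan(x)   ⇒   f'(x) = tan(x)^2 + 1
  g(x) = x·cos(x)   ⇒   g'(x) = -x·sin(x) + cos(x)
  lim(x→0) f'(x)/g'(x) = lim(x→0) (tan(x)^2 + 1)/(-x·sin(x) + cos(x))
  = 1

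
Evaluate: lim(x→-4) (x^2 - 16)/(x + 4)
This is a standard limit.

Factor or rationalize the expression:
  lim(x→-4) (x^2 - 16)/(x + 4) = -8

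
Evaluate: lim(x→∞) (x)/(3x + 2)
This is an ∞/∞ indeterminate form.

Apply L'Hôpital's rule: differentiate numerator and denominator separately.
  f(x) = x   ⇒   f'(x) = 1
  g(x) = 3·x + 2   ⇒   g'(x) = 3
  lim(x→∞) f'(x)/g'(x) = lim(x→∞) (1)/(3)
  = 1/3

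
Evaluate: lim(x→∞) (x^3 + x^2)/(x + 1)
This is an ∞/∞ indeterminate form.

Apply L'Hôpital's rule: differentiate numerator and denominator separately.
  f(x) = x^3 + x^2   ⇒   f'(x) = 3·x^2 + 2·x
  g(x) = x + 1   ⇒   g'(x) = 1
  lim(x→∞) f'(x)/g'(x) = lim(x→∞) (3·x^2 + 2·x)/(1)
  = ∞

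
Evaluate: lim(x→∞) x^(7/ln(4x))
This is an exponential indeterminate form.

For exponential indeterminate forms, take the natural log:
  Let L = lim(x→∞) x^(7/ln(4x))
  Then ln(L) = lim(x→∞) [exponent × ln(base)]
  Evaluate using L'Hôpital or standard limits, then exponentiate.
  L = e^(7)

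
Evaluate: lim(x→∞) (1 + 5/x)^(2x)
This is an exponential indeterminate form.

For exponential indeterminate forms, take the natural log:
  Let L = lim(x→∞) (1 + 5/x)^(2x)
  Then ln(L) = lim(x→∞) [exponent × ln(base)]
  Evaluate using L'Hôpital or standard limits, then exponentiate.
  L = e^(10)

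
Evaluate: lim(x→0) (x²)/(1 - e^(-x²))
This is a 0/0 indeterminate form.

Apply L'Hôpital's rule: differentiate numerator and denominator separately.
  f(x) = x^2   ⇒   f'(x) = 2·x
  g(x) = 1 - e^(-x^2)   ⇒   g'(x) = 2·x·e^(-x^2)
  lim(x→0) f'(x)/g'(x) = lim(x→0) (2·x)/(2·x·e^(-x^2))
  = 1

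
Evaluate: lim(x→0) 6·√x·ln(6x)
This is a 0·∞ indeterminate form.

Rewrite 0·∞ as a quotient (0/0 or ∞/∞ form), then apply L'Hôpital's rule:
  lim(x→0) 6·√x·ln(6x) = 0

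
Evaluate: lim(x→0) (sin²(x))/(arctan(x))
This is a 0/0 indeterminate form.

Apply L'Hôpital's rule: differentiate numerator and denominator separately.
  f(x) = sin(x)^2   ⇒   f'(x) = 2·sin(x)·cos(x)
  g(x) = atan(x)   ⇒   g'(x) = 1/(x^2 + 1)
  lim(x→0) f'(x)/g'(x) = lim(x→0) (2·sin(x)·cos(x))/(1/(x^2 + 1))
  = 0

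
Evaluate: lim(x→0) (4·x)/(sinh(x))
This is a 0/0 indeterminate form.

Apply L'Hôpital's rule: differentiate numerator and denominator separately.
  f(x) = 4·x   ⇒   f'(x) = 4
  g(x) = sinh(x)   ⇒   g'(x) = cosh(x)
  lim(x→0) f'(x)/g'(x) = lim(x→0) (4)/(cosh(x))
  = 4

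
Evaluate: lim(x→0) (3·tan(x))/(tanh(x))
This is a 0/0 indeterminate form.

Apply L'Hôpital's rule: differentiate numerator and denominator separately.
  f(x) = 3·tan(x)   ⇒   f'(x) = 3·tan(x)^2 + 3
  g(x) = tanh(x)   ⇒   g'(x) = 1 - tanh(x)^2
  lim(x→0) f'(x)/g'(x) = lim(x→0) (3·tan(x)^2 + 3)/(1 - tanh(x)^2)
  = 3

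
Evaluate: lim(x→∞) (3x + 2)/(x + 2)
This is an ∞/∞ indeterminate form.

Apply L'Hôpital's rule: differentiate numerator and denominator separately.
  f(x) = 3·x + 2   ⇒   f'(x) = 3
  g(x) = x + 2   ⇒   g'(x) = 1
  lim(x→∞) f'(x)/g'(x) = lim(x→∞) (3)/(1)
  = 3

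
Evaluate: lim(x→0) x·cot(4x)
This is a 0·∞ indeterminate form.

Rewrite 0·∞ as a quotient (0/0 or ∞/∞ form), then apply L'Hôpital's rule:
  lim(x→0) x·cot(4x) = 1/4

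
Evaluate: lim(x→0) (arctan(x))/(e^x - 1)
This is a 0/0 indeterminate form.

Apply L'Hôpital's rule: differentiate numerator and denominator separately.
  f(x) = atan(x)   ⇒   f'(x) = 1/(x^2 + 1)
  g(x) = e^(x) - 1   ⇒   g'(x) = e^(x)
  lim(x→0) f'(x)/g'(x) = lim(x→0) (1/(x^2 + 1))/(e^(x))
  = 1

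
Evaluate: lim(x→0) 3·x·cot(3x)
This is a 0·∞ indeterminate form.

Rewrite 0·∞ as a quotient (0/0 or ∞/∞ form), then apply L'Hôpital's rule:
  lim(x→0) 3·x·cot(3x) = 1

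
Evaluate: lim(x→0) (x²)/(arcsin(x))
This is a 0/0 indeterminate form.

Apply L'Hôpital's rule: differentiate numerator and denominator separately.
  f(x) = x^2   ⇒   f'(x) = 2·x
  g(x) = asin(x)   ⇒   g'(x) = 1/sqrt(1 - x^2)
  lim(x→0) f'(x)/g'(x) = lim(x→0) (2·x)/(1/sqrt(1 - x^2))
  = 0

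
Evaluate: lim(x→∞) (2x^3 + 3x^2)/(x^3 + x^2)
This is an ∞/∞ indeterminate form.

Apply L'Hôpital's rule: differentiate numerator and denominator separately.
  f(x) = 2·x^3 + 3·x^2   ⇒   f'(x) = 6·x^2 + 6·x
  g(x) = x^3 + x^2   ⇒   g'(x) = 3·x^2 + 2·x
  lim(x→∞) f'(x)/g'(x) = lim(x→∞) (6·x^2 + 6·x)/(3·x^2 + 2·x)
  = 2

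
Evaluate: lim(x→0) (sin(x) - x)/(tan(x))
This is a 0/0 indeterminate form.

Apply L'Hôpital's rule: differentiate numerator and denominator separately.
  f(x) = -x + sin(x)   ⇒   f'(x) = cos(x) - 1
  g(x) = tan(x)   ⇒   g'(x) = tan(x)^2 + 1
  lim(x→0) f'(x)/g'(x) = lim(x→0) (cos(x) - 1)/(tan(x)^2 + 1)
  = 0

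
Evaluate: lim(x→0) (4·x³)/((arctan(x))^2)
This is a 0/0 indeterminate form.

Apply L'Hôpital's rule: differentiate numerator and denominator separately.
  f(x) = 4·x^3   ⇒   f'(x) = 12·x^2
  g(x) = atan(x)^2   ⇒   g'(x) = 2·atan(x)/(x^2 + 1)
  lim(x→0) f'(x)/g'(x) = lim(x→0) (12·x^2)/(2·atan(x)/(x^2 + 1))
  = 0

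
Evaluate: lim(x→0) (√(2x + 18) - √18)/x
This is a standard limit.

Factor or rationalize the expression:
  lim(x→0) (√(2x + 18) - √18)/x = sqrt(2)/6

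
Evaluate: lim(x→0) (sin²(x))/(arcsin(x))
This is a 0/0 indeterminate form.

Apply L'Hôpital's rule: differentiate numerator and denominator separately.
  f(x) = sin(x)^2   ⇒   f'(x) = 2·sin(x)·cos(x)
  g(x) = asin(x)   ⇒   g'(x) = 1/sqrt(1 - x^2)
  lim(x→0) f'(x)/g'(x) = lim(x→0) (2·sin(x)·cos(x))/(1/sqrt(1 - x^2))
  = 0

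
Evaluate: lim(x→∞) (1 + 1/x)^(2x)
This is an exponential indeterminate form.

For exponential indeterminate forms, take the natural log:
  Let L = lim(x→∞) (1 + 1/x)^(2x)
  Then ln(L) = lim(x→∞) [exponent × ln(base)]
  Evaluate using L'Hôpital or standard limits, then exponentiate.
  L = e²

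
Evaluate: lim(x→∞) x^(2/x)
This is an exponential indeterminate form.

For exponential indeterminate forms, take the natural log:
  Let L = lim(x→∞) x^(2/x)
  Then ln(L) = lim(x→∞) [exponent × ln(base)]
  Evaluate using L'Hôpital or standard limits, then exponentiate.
  L = 1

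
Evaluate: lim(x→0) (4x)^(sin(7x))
This is an exponential indeterminate form.

For exponential indeterminate forms, take the natural log:
  Let L = lim(x→0) (4x)^(sin(7x))
  Then ln(L) = lim(x→0) [exponent × ln(base)]
  Evaluate using L'Hôpital or standard limits, then exponentiate.
  L = 1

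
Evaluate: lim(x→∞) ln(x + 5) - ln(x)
This is an ∞-∞ indeterminate form.

Combine fractions or rationalize to convert ∞-∞ to 0/0 form:
  lim(x→∞) ln(x + 5) - ln(x) = 0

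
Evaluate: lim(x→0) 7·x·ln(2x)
This is a 0·∞ indeterminate form.

Rewrite 0·∞ as a quotient (0/0 or ∞/∞ form), then apply L'Hôpital's rule:
  lim(x→0) 7·x·ln(2x) = 0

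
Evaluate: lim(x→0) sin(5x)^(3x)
This is an exponential indeterminate form.

For exponential indeterminate forms, take the natural log:
  Let L = lim(x→0) sin(5x)^(3x)
  Then ln(L) = lim(x→0) [exponent × ln(base)]
  Evaluate using L'Hôpital or standard limits, then exponentiate.
  L = 1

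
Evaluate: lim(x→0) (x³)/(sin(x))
This is a 0/0 indeterminate form.

Apply L'Hôpital's rule: differentiate numerator and denominator separately.
  f(x) = x^3   ⇒   f'(x) = 3·x^2
  g(x) = sin(x)   ⇒   g'(x) = cos(x)
  lim(x→0) f'(x)/g'(x) = lim(x→0) (3·x^2)/(cos(x))
  = 0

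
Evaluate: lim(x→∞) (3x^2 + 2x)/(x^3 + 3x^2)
This is an ∞/∞ indeterminate form.

Apply L'Hôpital's rule: differentiate numerator and denominator separately.
  f(x) = 3·x^2 + 2·x   ⇒   f'(x) = 6·x + 2
  g(x) = x^3 + 3·x^2   ⇒   g'(x) = 3·x^2 + 6·x
  lim(x→∞) f'(x)/g'(x) = lim(x→∞) (6·x + 2)/(3·x^2 + 6·x)
  = 0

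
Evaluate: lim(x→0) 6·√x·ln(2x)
This is a 0·∞ indeterminate form.

Rewrite 0·∞ as a quotient (0/0 or ∞/∞ form), then apply L'Hôpital's rule:
  lim(x→0) 6·√x·ln(2x) = 0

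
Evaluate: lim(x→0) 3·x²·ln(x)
This is a 0·∞ indeterminate form.

Rewrite 0·∞ as a quotient (0/0 or ∞/∞ form), then apply L'Hôpital's rule:
  lim(x→0) 3·x²·ln(x) = 0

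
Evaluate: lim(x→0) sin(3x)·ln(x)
This is a 0·∞ indeterminate form.

Rewrite 0·∞ as a quotient (0/0 or ∞/∞ form), then apply L'Hôpital's rule:
  lim(x→0) sin(3x)·ln(x) = 0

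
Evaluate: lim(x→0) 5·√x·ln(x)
This is a 0·∞ indeterminate form.

Rewrite 0·∞ as a quotient (0/0 or ∞/∞ form), then apply L'Hôpital's rule:
  lim(x→0) 5·√x·ln(x) = 0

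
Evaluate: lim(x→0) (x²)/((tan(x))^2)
This is a 0/0 indeterminate form.

Apply L'Hôpital's rule: differentiate numerator and denominator separately.
  f(x) = x^2   ⇒   f'(x) = 2·x
  g(x) = tan(x)^2   ⇒   g'(x) = (2·tan(x)^2 + 2)·tan(x)
  lim(x→0) f'(x)/g'(x) = lim(x→0) (2·x)/((2·tan(x)^2 + 2)·tan(x))
  = 1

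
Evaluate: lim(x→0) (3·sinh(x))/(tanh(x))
This is a 0/0 indeterminate form.

Apply L'Hôpital's rule: differentiate numerator and denominator separately.
  f(x) = 3·sinh(x)   ⇒   f'(x) = 3·cosh(x)
  g(x) = tanh(x)   ⇒   g'(x) = 1 - tanh(x)^2
  lim(x→0) f'(x)/g'(x) = lim(x→0) (3·cosh(x))/(1 - tanh(x)^2)
  = 3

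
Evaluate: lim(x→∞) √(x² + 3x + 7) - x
This is an ∞-∞ indeterminate form.

Combine fractions or rationalize to convert ∞-∞ to 0/0 form:
  lim(x→∞) √(x² + 3x + 7) - x = 3/2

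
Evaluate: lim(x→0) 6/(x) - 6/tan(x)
This is an ∞-∞ indeterminate form.

Combine fractions or rationalize to convert ∞-∞ to 0/0 form:
  lim(x→0) 6/(x) - 6/tan(x) = 0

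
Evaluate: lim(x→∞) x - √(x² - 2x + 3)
This is an ∞-∞ indeterminate form.

Combine fractions or rationalize to convert ∞-∞ to 0/0 form:
  lim(x→∞) x - √(x² - 2x + 3) = 1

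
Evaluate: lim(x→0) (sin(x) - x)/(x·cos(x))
This is a 0/0 indeterminate form.

Apply L'Hôpital's rule: differentiate numerator and denominator separately.
  f(x) = -x + sin(x)   ⇒   f'(x) = cos(x) - 1
  g(x) = x·cos(x)   ⇒   g'(x) = -x·sin(x) + cos(x)
  lim(x→0) f'(x)/g'(x) = lim(x→0) (cos(x) - 1)/(-x·sin(x) + cos(x))
  = 0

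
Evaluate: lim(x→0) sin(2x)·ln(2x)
This is a 0·∞ indeterminate form.

Rewrite 0·∞ as a quotient (0/0 or ∞/∞ form), then apply L'Hôpital's rule:
  lim(x→0) sin(2x)·ln(2x) = 0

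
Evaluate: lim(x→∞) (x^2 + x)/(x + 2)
This is an ∞/∞ indeterminate form.

Apply L'Hôpital's rule: differentiate numerator and denominator separately.
  f(x) = x^2 + x   ⇒   f'(x) = 2·x + 1
  g(x) = x + 2   ⇒   g'(x) = 1
  lim(x→∞) f'(x)/g'(x) = lim(x→∞) (2·x + 1)/(1)
  = ∞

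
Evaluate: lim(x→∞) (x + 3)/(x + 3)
This is an ∞/∞ indeterminate form.

Apply L'Hôpital's rule: differentiate numerator and denominator separately.
  f(x) = x + 3   ⇒   f'(x) = 1
  g(x) = x + 3   ⇒   g'(x) = 1
  lim(x→∞) f'(x)/g'(x) = lim(x→∞) (1)/(1)
  = 1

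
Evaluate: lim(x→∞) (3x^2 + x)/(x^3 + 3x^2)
This is an ∞/∞ indeterminate form.

Apply L'Hôpital's rule: differentiate numerator and denominator separately.
  f(x) = 3·x^2 + x   ⇒   f'(x) = 6·x + 1
  g(x) = x^3 + 3·x^2   ⇒   g'(x) = 3·x^2 + 6·x
  lim(x→∞) f'(x)/g'(x) = lim(x→∞) (6·x + 1)/(3·x^2 + 6·x)
  = 0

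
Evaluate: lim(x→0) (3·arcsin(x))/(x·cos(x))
This is a 0/0 indeterminate form.

Apply L'Hôpital's rule: differentiate numerator and denominator separately.
  f(x) = 3·asin(x)   ⇒   f'(x) = 3/sqrt(1 - x^2)
  g(x) = x·cos(x)   ⇒   g'(x) = -x·sin(x) + cos(x)
  lim(x→0) f'(x)/g'(x) = lim(x→0) (3/sqrt(1 - x^2))/(-x·sin(x) + cos(x))
  = 3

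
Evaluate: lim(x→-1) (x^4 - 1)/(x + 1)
This is a standard limit.

Factor or rationalize the expression:
  lim(x→-1) (x^4 - 1)/(x + 1) = -4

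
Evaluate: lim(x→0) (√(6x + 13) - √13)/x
This is a standard limit.

Factor or rationalize the expression:
  lim(x→0) (√(6x + 13) - √13)/x = 3·sqrt(13)/13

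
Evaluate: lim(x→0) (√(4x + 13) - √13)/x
This is a standard limit.

Factor or rationalize the expression:
  lim(x→0) (√(4x + 13) - √13)/x = 2·sqrt(13)/13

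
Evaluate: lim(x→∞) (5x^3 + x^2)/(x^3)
This is an ∞/∞ indeterminate form.

Apply L'Hôpital's rule: differentiate numerator and denominator separately.
  f(x) = 5·x^3 + x^2   ⇒   f'(x) = 15·x^2 + 2·x
  g(x) = x^3   ⇒   g'(x) = 3·x^2
  lim(x→∞) f'(x)/g'(x) = lim(x→∞) (15·x^2 + 2·x)/(3·x^2)
  = 5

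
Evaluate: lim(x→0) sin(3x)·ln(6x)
This is a 0·∞ indeterminate form.

Rewrite 0·∞ as a quotient (0/0 or ∞/∞ form), then apply L'Hôpital's rule:
  lim(x→0) sin(3x)·ln(6x) = 0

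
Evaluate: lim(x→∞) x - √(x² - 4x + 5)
This is an ∞-∞ indeterminate form.

Combine fractions or rationalize to convert ∞-∞ to 0/0 form:
  lim(x→∞) x - √(x² - 4x + 5) = 2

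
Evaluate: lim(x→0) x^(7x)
This is an exponential indeterminate form.

For exponential indeterminate forms, take the natural log:
  Let L = lim(x→0) x^(7x)
  Then ln(L) = lim(x→0) [exponent × ln(base)]
  Evaluate using L'Hôpital or standard limits, then exponentiate.
  L = 1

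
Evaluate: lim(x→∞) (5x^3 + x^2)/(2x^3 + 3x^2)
This is an ∞/∞ indeterminate form.

Apply L'Hôpital's rule: differentiate numerator and denominator separately.
  f(x) = 5·x^3 + x^2   ⇒   f'(x) = 15·x^2 + 2·x
  g(x) = 2·x^3 + 3·x^2   ⇒   g'(x) = 6·x^2 + 6·x
  lim(x→∞) f'(x)/g'(x) = lim(x→∞) (15·x^2 + 2·x)/(6·x^2 + 6·x)
  = 5/2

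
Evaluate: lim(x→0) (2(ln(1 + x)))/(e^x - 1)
This is a 0/0 indeterminate form.

Apply L'Hôpital's rule: differentiate numerator and denominator separately.
  f(x) = 2·ln(x + 1)   ⇒   f'(x) = 2/(x + 1)
  g(x) = e^(x) - 1   ⇒   g'(x) = e^(x)
  lim(x→0) f'(x)/g'(x) = lim(x→0) (2/(x + 1))/(e^(x))
  = 2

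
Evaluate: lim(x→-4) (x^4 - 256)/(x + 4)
This is a standard limit.

Factor or rationalize the expression:
  lim(x→-4) (x^4 - 256)/(x + 4) = -256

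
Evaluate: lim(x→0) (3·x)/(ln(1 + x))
This is a 0/0 indeterminate form.

Apply L'Hôpital's rule: differentiate numerator and denominator separately.
  f(x) = 3·x   ⇒   f'(x) = 3
  g(x) = ln(x + 1)   ⇒   g'(x) = 1/(x + 1)
  lim(x→0) f'(x)/g'(x) = lim(x→0) (3)/(1/(x + 1))
  = 3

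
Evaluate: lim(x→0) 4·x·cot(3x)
This is a 0·∞ indeterminate form.

Rewrite 0·∞ as a quotient (0/0 or ∞/∞ form), then apply L'Hôpital's rule:
  lim(x→0) 4·x·cot(3x) = 4/3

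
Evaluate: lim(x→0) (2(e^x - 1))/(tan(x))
This is a 0/0 indeterminate form.

Apply L'Hôpital's rule: differentiate numerator and denominator separately.
  f(x) = 2·e^(x) - 2   ⇒   f'(x) = 2·e^(x)
  g(x) = tan(x)   ⇒   g'(x) = tan(x)^2 + 1
  lim(x→0) f'(x)/g'(x) = lim(x→0) (2·e^(x))/(tan(x)^2 + 1)
  = 2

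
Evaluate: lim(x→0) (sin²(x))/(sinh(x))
This is a 0/0 indeterminate form.

Apply L'Hôpital's rule: differentiate numerator and denominator separately.
  f(x) = sin(x)^2   ⇒   f'(x) = 2·sin(x)·cos(x)
  g(x) = sinh(x)   ⇒   g'(x) = cosh(x)
  lim(x→0) f'(x)/g'(x) = lim(x→0) (2·sin(x)·cos(x))/(cosh(x))
  = 0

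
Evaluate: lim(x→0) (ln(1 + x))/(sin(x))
This is a 0/0 indeterminate form.

Apply L'Hôpital's rule: differentiate numerator and denominator separately.
  f(x) = ln(x + 1)   ⇒   f'(x) = 1/(x + 1)
  g(x) = sin(x)   ⇒   g'(x) = cos(x)
  lim(x→0) f'(x)/g'(x) = lim(x→0) (1/(x + 1))/(cos(x))
  = 1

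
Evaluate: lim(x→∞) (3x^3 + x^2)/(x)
This is an ∞/∞ indeterminate form.

Apply L'Hôpital's rule: differentiate numerator and denominator separately.
  f(x) = 3·x^3 + x^2   ⇒   f'(x) = 9·x^2 + 2·x
  g(x) = x   ⇒   g'(x) = 1
  lim(x→∞) f'(x)/g'(x) = lim(x→∞) (9·x^2 + 2·x)/(1)
  = ∞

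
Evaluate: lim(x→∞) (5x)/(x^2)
This is an ∞/∞ indeterminate form.

Apply L'Hôpital's rule: differentiate numerator and denominator separately.
  f(x) = 5·x   ⇒   f'(x) = 5
  g(x) = x^2   ⇒   g'(x) = 2·x
  lim(x→∞) f'(x)/g'(x) = lim(x→∞) (5)/(2·x)
  = 0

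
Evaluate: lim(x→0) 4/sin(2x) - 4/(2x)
This is an ∞-∞ indeterminate form.

Combine fractions or rationalize to convert ∞-∞ to 0/0 form:
  lim(x→0) 4/sin(2x) - 4/(2x) = 0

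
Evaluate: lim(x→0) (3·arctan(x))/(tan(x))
This is a 0/0 indeterminate form.

Apply L'Hôpital's rule: differentiate numerator and denominator separately.
  f(x) = 3·atan(x)   ⇒   f'(x) = 3/(x^2 + 1)
  g(x) = tan(x)   ⇒   g'(x) = tan(x)^2 + 1
  lim(x→0) f'(x)/g'(x) = lim(x→0) (3/(x^2 + 1))/(tan(x)^2 + 1)
  = 3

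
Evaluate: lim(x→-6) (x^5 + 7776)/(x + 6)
This is a standard limit.

Factor or rationalize the expression:
  lim(x→-6) (x^5 + 7776)/(x + 6) = 6480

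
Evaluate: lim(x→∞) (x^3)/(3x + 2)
This is an ∞/∞ indeterminate form.

Apply L'Hôpital's rule: differentiate numerator and denominator separately.
  f(x) = x^3   ⇒   f'(x) = 3·x^2
  g(x) = 3·x + 2   ⇒   g'(x) = 3
  lim(x→∞) f'(x)/g'(x) = lim(x→∞) (3·x^2)/(3)
  = ∞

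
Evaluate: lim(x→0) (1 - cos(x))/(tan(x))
This is a 0/0 indeterminate form.

Apply L'Hôpital's rule: differentiate numerator and denominator separately.
  f(x) = 1 - cos(x)   ⇒   f'(x) = sin(x)
  g(x) = tan(x)   ⇒   g'(x) = tan(x)^2 + 1
  lim(x→0) f'(x)/g'(x) = lim(x→0) (sin(x))/(tan(x)^2 + 1)
  = 0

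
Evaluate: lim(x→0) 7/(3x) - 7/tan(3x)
This is an ∞-∞ indeterminate form.

Combine fractions or rationalize to convert ∞-∞ to 0/0 form:
  lim(x→0) 7/(3x) - 7/tan(3x) = 0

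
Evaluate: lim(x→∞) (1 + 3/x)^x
This is an exponential indeterminate form.

For exponential indeterminate forms, take the natural log:
  Let L = lim(x→∞) (1 + 3/x)^x
  Then ln(L) = lim(x→∞) [exponent × ln(base)]
  Evaluate using L'Hôpital or standard limits, then exponentiate.
  L = e^(3)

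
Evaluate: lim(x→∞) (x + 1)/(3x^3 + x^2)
This is an ∞/∞ indeterminate form.

Apply L'Hôpital's rule: differentiate numerator and denominator separately.
  f(x) = x + 1   ⇒   f'(x) = 1
  g(x) = 3·x^3 + x^2   ⇒   g'(x) = 9·x^2 + 2·x
  lim(x→∞) f'(x)/g'(x) = lim(x→∞) (1)/(9·x^2 + 2·x)
  = 0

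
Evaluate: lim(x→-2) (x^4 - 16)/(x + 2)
This is a standard limit.

Factor or rationalize the expression:
  lim(x→-2) (x^4 - 16)/(x + 2) = -32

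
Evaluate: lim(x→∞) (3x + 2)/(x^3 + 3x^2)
This is an ∞/∞ indeterminate form.

Apply L'Hôpital's rule: differentiate numerator and denominator separately.
  f(x) = 3·x + 2   ⇒   f'(x) = 3
  g(x) = x^3 + 3·x^2   ⇒   g'(x) = 3·x^2 + 6·x
  lim(x→∞) f'(x)/g'(x) = lim(x→∞) (3)/(3·x^2 + 6·x)
  = 0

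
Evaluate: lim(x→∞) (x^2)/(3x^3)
This is an ∞/∞ indeterminate form.

Apply L'Hôpital's rule: differentiate numerator and denominator separately.
  f(x) = x^2   ⇒   f'(x) = 2·x
  g(x) = 3·x^3   ⇒   g'(x) = 9·x^2
  lim(x→∞) f'(x)/g'(x) = lim(x→∞) (2·x)/(9·x^2)
  = 0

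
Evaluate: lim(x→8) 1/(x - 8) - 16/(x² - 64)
This is an ∞-∞ indeterminate form.

Combine fractions or rationalize to convert ∞-∞ to 0/0 form:
  lim(x→8) 1/(x - 8) - 16/(x² - 64) = 1/16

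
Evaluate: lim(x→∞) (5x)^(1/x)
This is an exponential indeterminate form.

For exponential indeterminate forms, take the natural log:
  Let L = lim(x→∞) (5x)^(1/x)
  Then ln(L) = lim(x→∞) [exponent × ln(base)]
  Evaluate using L'Hôpital or standard limits, then exponentiate.
  L = 1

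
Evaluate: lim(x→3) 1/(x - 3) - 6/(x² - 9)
This is an ∞-∞ indeterminate form.

Combine fractions or rationalize to convert ∞-∞ to 0/0 form:
  lim(x→3) 1/(x - 3) - 6/(x² - 9) = 1/6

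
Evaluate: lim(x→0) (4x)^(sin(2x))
This is an exponential indeterminate form.

For exponential indeterminate forms, take the natural log:
  Let L = lim(x→0) (4x)^(sin(2x))
  Then ln(L) = lim(x→0) [exponent × ln(base)]
  Evaluate using L'Hôpital or standard limits, then exponentiate.
  L = 1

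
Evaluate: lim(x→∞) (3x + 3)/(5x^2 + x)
This is an ∞/∞ indeterminate form.

Apply L'Hôpital's rule: differentiate numerator and denominator separately.
  f(x) = 3·x + 3   ⇒   f'(x) = 3
  g(x) = 5·x^2 + x   ⇒   g'(x) = 10·x + 1
  lim(x→∞) f'(x)/g'(x) = lim(x→∞) (3)/(10·x + 1)
  = 0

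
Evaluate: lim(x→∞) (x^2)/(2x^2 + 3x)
This is an ∞/∞ indeterminate form.

Apply L'Hôpital's rule: differentiate numerator and denominator separately.
  f(x) = x^2   ⇒   f'(x) = 2·x
  g(x) = 2·x^2 + 3·x   ⇒   g'(x) = 4·x + 3
  lim(x→∞) f'(x)/g'(x) = lim(x→∞) (2·x)/(4·x + 3)
  = 1/2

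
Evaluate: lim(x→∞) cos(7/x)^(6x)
This is an exponential indeterminate form.

For exponential indeterminate forms, take the natural log:
  Let L = lim(x→∞) cos(7/x)^(6x)
  Then ln(L) = lim(x→∞) [exponent × ln(base)]
  Evaluate using L'Hôpital or standard limits, then exponentiate.
  L = 1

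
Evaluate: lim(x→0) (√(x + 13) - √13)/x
This is a standard limit.

Factor or rationalize the expression:
  lim(x→0) (√(x + 13) - √13)/x = sqrt(13)/26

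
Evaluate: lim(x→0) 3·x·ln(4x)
This is a 0·∞ indeterminate form.

Rewrite 0·∞ as a quotient (0/0 or ∞/∞ form), then apply L'Hôpital's rule:
  lim(x→0) 3·x·ln(4x) = 0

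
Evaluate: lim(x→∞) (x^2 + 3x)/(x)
This is an ∞/∞ indeterminate form.

Apply L'Hôpital's rule: differentiate numerator and denominator separately.
  f(x) = x^2 + 3·x   ⇒   f'(x) = 2·x + 3
  g(x) = x   ⇒   g'(x) = 1
  lim(x→∞) f'(x)/g'(x) = lim(x→∞) (2·x + 3)/(1)
  = ∞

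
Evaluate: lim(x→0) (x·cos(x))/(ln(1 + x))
This is a 0/0 indeterminate form.

Apply L'Hôpital's rule: differentiate numerator and denominator separately.
  f(x) = x·cos(x)   ⇒   f'(x) = -x·sin(x) + cos(x)
  g(x) = ln(x + 1)   ⇒   g'(x) = 1/(x + 1)
  lim(x→0) f'(x)/g'(x) = lim(x→0) (-x·sin(x) + cos(x))/(1/(x + 1))
  = 1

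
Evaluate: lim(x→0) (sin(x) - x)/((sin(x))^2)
This is a 0/0 indeterminate form.

Apply L'Hôpital's rule: differentiate numerator and denominator separately.
  f(x) = -x + sin(x)   ⇒   f'(x) = cos(x) - 1
  g(x) = sin(x)^2   ⇒   g'(x) = 2·sin(x)·cos(x)
  lim(x→0) f'(x)/g'(x) = lim(x→0) (cos(x) - 1)/(2·sin(x)·cos(x))
  = 0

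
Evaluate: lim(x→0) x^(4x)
This is an exponential indeterminate form.

For exponential indeterminate forms, take the natural log:
  Let L = lim(x→0) x^(4x)
  Then ln(L) = lim(x→0) [exponent × ln(base)]
  Evaluate using L'Hôpital or standard limits, then exponentiate.
  L = 1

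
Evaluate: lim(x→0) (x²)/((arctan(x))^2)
This is a 0/0 indeterminate form.

Apply L'Hôpital's rule: differentiate numerator and denominator separately.
  f(x) = x^2   ⇒   f'(x) = 2·x
  g(x) = atan(x)^2   ⇒   g'(x) = 2·atan(x)/(x^2 + 1)
  lim(x→0) f'(x)/g'(x) = lim(x→0) (2·x)/(2·atan(x)/(x^2 + 1))
  = 1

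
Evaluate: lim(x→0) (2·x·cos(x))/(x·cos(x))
This is a 0/0 indeterminate form.

Apply L'Hôpital's rule: differentiate numerator and denominator separately.
  f(x) = 2·x·cos(x)   ⇒   f'(x) = -2·x·sin(x) + 2·cos(x)
  g(x) = x·cos(x)   ⇒   g'(x) = -x·sin(x) + cos(x)
  lim(x→0) f'(x)/g'(x) = lim(x→0) (-2·x·sin(x) + 2·cos(x))/(-x·sin(x) + cos(x))
  = 2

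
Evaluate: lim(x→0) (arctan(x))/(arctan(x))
This is a 0/0 indeterminate form.

Apply L'Hôpital's rule: differentiate numerator and denominator separately.
  f(x) = atan(x)   ⇒   f'(x) = 1/(x^2 + 1)
  g(x) = atan(x)   ⇒   g'(x) = 1/(x^2 + 1)
  lim(x→0) f'(x)/g'(x) = lim(x→0) (1/(x^2 + 1))/(1/(x^2 + 1))
  = 1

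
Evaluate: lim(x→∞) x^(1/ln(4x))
This is an exponential indeterminate form.

For exponential indeterminate forms, take the natural log:
  Let L = lim(x→∞) x^(1/ln(4x))
  Then ln(L) = lim(x→∞) [exponent × ln(base)]
  Evaluate using L'Hôpital or standard limits, then exponentiate.
  L = e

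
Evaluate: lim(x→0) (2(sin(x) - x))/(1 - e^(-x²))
This is a 0/0 indeterminate form.

Apply L'Hôpital's rule: differentiate numerator and denominator separately.
  f(x) = -2·x + 2·sin(x)   ⇒   f'(x) = 2·cos(x) - 2
  g(x) = 1 - e^(-x^2)   ⇒   g'(x) = 2·x·e^(-x^2)
  lim(x→0) f'(x)/g'(x) = lim(x→0) (2·cos(x) - 2)/(2·x·e^(-x^2))
  = 0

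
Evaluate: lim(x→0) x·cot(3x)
This is a 0·∞ indeterminate form.

Rewrite 0·∞ as a quotient (0/0 or ∞/∞ form), then apply L'Hôpital's rule:
  lim(x→0) x·cot(3x) = 1/3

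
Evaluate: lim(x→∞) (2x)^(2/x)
This is an exponential indeterminate form.

For exponential indeterminate forms, take the natural log:
  Let L = lim(x→∞) (2x)^(2/x)
  Then ln(L) = lim(x→∞) [exponent × ln(base)]
  Evaluate using L'Hôpital or standard limits, then exponentiate.
  L = 1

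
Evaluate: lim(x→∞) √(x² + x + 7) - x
This is an ∞-∞ indeterminate form.

Combine fractions or rationalize to convert ∞-∞ to 0/0 form:
  lim(x→∞) √(x² + x + 7) - x = 1/2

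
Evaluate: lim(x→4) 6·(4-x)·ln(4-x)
This is a 0·∞ indeterminate form.

Rewrite 0·∞ as a quotient (0/0 or ∞/∞ form), then apply L'Hôpital's rule:
  lim(x→4) 6·(4-x)·ln(4-x) = 0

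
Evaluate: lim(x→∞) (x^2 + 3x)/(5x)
This is an ∞/∞ indeterminate form.

Apply L'Hôpital's rule: differentiate numerator and denominator separately.
  f(x) = x^2 + 3·x   ⇒   f'(x) = 2·x + 3
  g(x) = 5·x   ⇒   g'(x) = 5
  lim(x→∞) f'(x)/g'(x) = lim(x→∞) (2·x + 3)/(5)
  = ∞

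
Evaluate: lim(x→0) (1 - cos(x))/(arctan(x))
This is a 0/0 indeterminate form.

Apply L'Hôpital's rule: differentiate numerator and denominator separately.
  f(x) = 1 - cos(x)   ⇒   f'(x) = sin(x)
  g(x) = atan(x)   ⇒   g'(x) = 1/(x^2 + 1)
  lim(x→0) f'(x)/g'(x) = lim(x→0) (sin(x))/(1/(x^2 + 1))
  = 0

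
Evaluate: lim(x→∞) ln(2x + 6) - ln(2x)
This is an ∞-∞ indeterminate form.

Combine fractions or rationalize to convert ∞-∞ to 0/0 form:
  lim(x→∞) ln(2x + 6) - ln(2x) = 0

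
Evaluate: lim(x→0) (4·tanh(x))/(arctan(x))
This is a 0/0 indeterminate form.

Apply L'Hôpital's rule: differentiate numerator and denominator separately.
  f(x) = 4·tanh(x)   ⇒   f'(x) = 4 - 4·tanh(x)^2
  g(x) = atan(x)   ⇒   g'(x) = 1/(x^2 + 1)
  lim(x→0) f'(x)/g'(x) = lim(x→0) (4 - 4·tanh(x)^2)/(1/(x^2 + 1))
  = 4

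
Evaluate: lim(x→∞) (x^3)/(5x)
This is an ∞/∞ indeterminate form.

Apply L'Hôpital's rule: differentiate numerator and denominator separately.
  f(x) = x^3   ⇒   f'(x) = 3·x^2
  g(x) = 5·x   ⇒   g'(x) = 5
  lim(x→∞) f'(x)/g'(x) = lim(x→∞) (3·x^2)/(5)
  = ∞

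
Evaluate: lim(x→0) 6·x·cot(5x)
This is a 0·∞ indeterminate form.

Rewrite 0·∞ as a quotient (0/0 or ∞/∞ form), then apply L'Hôpital's rule:
  lim(x→0) 6·x·cot(5x) = 6/5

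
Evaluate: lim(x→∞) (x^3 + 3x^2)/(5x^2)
This is an ∞/∞ indeterminate form.

Apply L'Hôpital's rule: differentiate numerator and denominator separately.
  f(x) = x^3 + 3·x^2   ⇒   f'(x) = 3·x^2 + 6·x
  g(x) = 5·x^2   ⇒   g'(x) = 10·x
  lim(x→∞) f'(x)/g'(x) = lim(x→∞) (3·x^2 + 6·x)/(10·x)
  = ∞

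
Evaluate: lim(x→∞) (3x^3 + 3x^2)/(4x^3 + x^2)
This is an ∞/∞ indeterminate form.

Apply L'Hôpital's rule: differentiate numerator and denominator separately.
  f(x) = 3·x^3 + 3·x^2   ⇒   f'(x) = 9·x^2 + 6·x
  g(x) = 4·x^3 + x^2   ⇒   g'(x) = 12·x^2 + 2·x
  lim(x→∞) f'(x)/g'(x) = lim(x→∞) (9·x^2 + 6·x)/(12·x^2 + 2·x)
  = 3/4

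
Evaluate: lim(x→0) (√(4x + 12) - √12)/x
This is a standard limit.

Factor or rationalize the expression:
  lim(x→0) (√(4x + 12) - √12)/x = sqrt(3)/3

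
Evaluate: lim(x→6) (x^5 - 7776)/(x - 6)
This is a standard limit.

Factor or rationalize the expression:
  lim(x→6) (x^5 - 7776)/(x - 6) = 6480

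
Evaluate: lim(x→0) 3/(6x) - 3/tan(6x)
This is an ∞-∞ indeterminate form.

Combine fractions or rationalize to convert ∞-∞ to 0/0 form:
  lim(x→0) 3/(6x) - 3/tan(6x) = 0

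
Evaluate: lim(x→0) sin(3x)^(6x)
This is an exponential indeterminate form.

For exponential indeterminate forms, take the natural log:
  Let L = lim(x→0) sin(3x)^(6x)
  Then ln(L) = lim(x→0) [exponent × ln(base)]
  Evaluate using L'Hôpital or standard limits, then exponentiate.
  L = 1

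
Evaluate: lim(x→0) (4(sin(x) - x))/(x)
This is a 0/0 indeterminate form.

Apply L'Hôpital's rule: differentiate numerator and denominator separately.
  f(x) = -4·x + 4·sin(x)   ⇒   f'(x) = 4·cos(x) - 4
  g(x) = x   ⇒   g'(x) = 1
  lim(x→0) f'(x)/g'(x) = lim(x→0) (4·cos(x) - 4)/(1)
  = 0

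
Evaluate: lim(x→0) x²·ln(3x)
This is a 0·∞ indeterminate form.

Rewrite 0·∞ as a quotient (0/0 or ∞/∞ form), then apply L'Hôpital's rule:
  lim(x→0) x²·ln(3x) = 0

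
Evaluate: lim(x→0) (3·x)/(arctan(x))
This is a 0/0 indeterminate form.

Apply L'Hôpital's rule: differentiate numerator and denominator separately.
  f(x) = 3·x   ⇒   f'(x) = 3
  g(x) = atan(x)   ⇒   g'(x) = 1/(x^2 + 1)
  lim(x→0) f'(x)/g'(x) = lim(x→0) (3)/(1/(x^2 + 1))
  = 3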